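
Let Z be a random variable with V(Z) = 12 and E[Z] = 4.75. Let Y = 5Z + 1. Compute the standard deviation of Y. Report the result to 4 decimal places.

V(5Z + 1) = (5)²·12 = 300
sd(Y) = √300 ≈ 17.3205

17.3205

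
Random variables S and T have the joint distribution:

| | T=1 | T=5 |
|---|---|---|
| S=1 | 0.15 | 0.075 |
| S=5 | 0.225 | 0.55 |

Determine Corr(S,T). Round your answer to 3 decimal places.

0.325

E[S] = 4.1,  E[T] = 3.5
E[ST] = 15.4
Cov(S,T) = E[ST] − E[S]E[T] = 15.4 − (4.1)(3.5) = 1.05
V(S) = 2.79,  V(T) = 3.75
ρ = 1.05 / √(2.79·3.75) ≈ 0.325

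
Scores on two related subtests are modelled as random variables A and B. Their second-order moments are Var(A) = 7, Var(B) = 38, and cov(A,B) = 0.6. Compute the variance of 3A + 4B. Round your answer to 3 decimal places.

685.400

Var(3A + 4B) = (3)²·Var(A) + (4)²·Var(B) + 2·(3)·(4)·cov(A,B)
= 9·7 + 16·38 + 24·0.6 = 685.4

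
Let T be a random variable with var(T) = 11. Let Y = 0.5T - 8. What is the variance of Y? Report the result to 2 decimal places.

2.75

var(0.5T - 8) = (0.5)²·var(T) = 0.25·11 = 2.75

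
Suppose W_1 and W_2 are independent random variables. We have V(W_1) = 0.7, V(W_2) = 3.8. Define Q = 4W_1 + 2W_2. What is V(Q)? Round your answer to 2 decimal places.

By independence, V(Q) = (4)²V(W_1) + (2)²V(W_2)
= (4)²·0.7 + (2)²·3.8 = 26.4

26.40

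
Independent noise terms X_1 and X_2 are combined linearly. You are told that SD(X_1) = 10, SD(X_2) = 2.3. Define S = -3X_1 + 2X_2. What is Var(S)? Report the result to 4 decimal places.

Var(X_1) = 100, Var(X_2) = 5.29
By independence, Var(S) = (-3)²Var(X_1) + (2)²Var(X_2)
= (-3)²·100 + (2)²·5.29 = 921.16

921.1600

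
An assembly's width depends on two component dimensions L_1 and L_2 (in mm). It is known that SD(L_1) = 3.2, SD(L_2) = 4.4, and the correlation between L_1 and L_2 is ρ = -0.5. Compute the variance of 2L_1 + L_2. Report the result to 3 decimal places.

V(L_1) = (3.2)² = 10.24;  V(L_2) = (4.4)² = 19.36
Cov(L_1,L_2) = ρ·SD(L_1)·SD(L_2) = -0.5·3.2·4.4 = -7.04
V(2L_1 + L_2) = (2)²·V(L_1) + (1)²·V(L_2) + 2·(2)·(1)·Cov(L_1,L_2)
= 4·10.24 + 1·19.36 + 4·-7.04 = 32.16

32.160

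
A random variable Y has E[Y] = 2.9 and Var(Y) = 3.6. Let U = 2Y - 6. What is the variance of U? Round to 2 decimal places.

Var(2Y - 6) = (2)²·Var(Y) = 4·3.6 = 14.4

14.40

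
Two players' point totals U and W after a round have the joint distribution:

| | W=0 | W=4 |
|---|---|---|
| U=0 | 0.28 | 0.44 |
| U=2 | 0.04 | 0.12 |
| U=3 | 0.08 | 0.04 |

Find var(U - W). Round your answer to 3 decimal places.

E[U] = 0.68,  E[W] = 2.4,  E[UW] = 1.44
var(U) = 1.72 − (0.68)² = 1.2576;  var(W) = 9.6 − (2.4)² = 3.84
Cov(U,W) = 1.44 − (0.68)(2.4) = -0.192
var(U - W) = (1)²·1.2576 + (-1)²·3.84 + 2·(1)·(-1)·-0.192 = 5.4816

5.482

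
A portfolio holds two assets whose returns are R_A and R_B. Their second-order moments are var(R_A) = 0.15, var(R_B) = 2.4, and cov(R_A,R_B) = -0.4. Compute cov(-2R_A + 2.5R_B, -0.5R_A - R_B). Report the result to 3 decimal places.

cov(-2R_A + 2.5R_B, -0.5R_A - R_B) = (-2)(-0.5)var(R_A) + (2.5)(-1)var(R_B) + [(-2)(-1) + (2.5)(-0.5)]cov(R_A,R_B)
= 1·0.15 + -2.5·2.4 + 0.75·-0.4 = -6.15

-6.150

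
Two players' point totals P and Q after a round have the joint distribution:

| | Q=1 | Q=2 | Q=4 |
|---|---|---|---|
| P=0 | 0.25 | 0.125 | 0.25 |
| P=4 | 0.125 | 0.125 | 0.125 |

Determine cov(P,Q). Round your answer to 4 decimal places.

-0.0625

E[P] = 1.5,  E[Q] = 2.375
E[PQ] = 3.5
cov(P,Q) = E[PQ] − E[P]E[Q] = 3.5 − (1.5)(2.375) = -0.0625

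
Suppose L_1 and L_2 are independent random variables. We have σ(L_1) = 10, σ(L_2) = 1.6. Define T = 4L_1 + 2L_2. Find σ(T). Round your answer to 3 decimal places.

40.128

Var(L_1) = 100, Var(L_2) = 2.56
By independence, Var(T) = (4)²Var(L_1) + (2)²Var(L_2)
= (4)²·100 + (2)²·2.56 = 1610.24
σ(T) = √1610.24 ≈ 40.128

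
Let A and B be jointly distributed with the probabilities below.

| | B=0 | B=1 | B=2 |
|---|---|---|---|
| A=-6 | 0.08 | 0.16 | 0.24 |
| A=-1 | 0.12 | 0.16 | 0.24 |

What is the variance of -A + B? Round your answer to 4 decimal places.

E[A] = -3.4,  E[B] = 1.28,  E[AB] = -4.48
var(A) = 17.8 − (-3.4)² = 6.24;  var(B) = 2.24 − (1.28)² = 0.6016
Cov(A,B) = -4.48 − (-3.4)(1.28) = -0.128
var(-A + B) = (-1)²·6.24 + (1)²·0.6016 + 2·(-1)·(1)·-0.128 = 7.0976

7.0976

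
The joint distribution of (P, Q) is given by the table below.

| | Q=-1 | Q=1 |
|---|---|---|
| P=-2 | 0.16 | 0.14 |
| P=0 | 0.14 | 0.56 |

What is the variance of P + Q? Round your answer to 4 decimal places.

2.2400

E[P] = -0.6,  E[Q] = 0.4,  E[PQ] = 0.04
var(P) = 1.2 − (-0.6)² = 0.84;  var(Q) = 1 − (0.4)² = 0.84
cov(P,Q) = 0.04 − (-0.6)(0.4) = 0.28
var(P + Q) = (1)²·0.84 + (1)²·0.84 + 2·(1)·(1)·0.28 = 2.24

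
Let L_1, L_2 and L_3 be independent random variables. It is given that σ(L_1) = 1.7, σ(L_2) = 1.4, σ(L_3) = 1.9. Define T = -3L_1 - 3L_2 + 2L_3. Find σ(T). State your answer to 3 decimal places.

Var(L_1) = 2.89, Var(L_2) = 1.96, Var(L_3) = 3.61
By independence, Var(T) = (-3)²Var(L_1) + (-3)²Var(L_2) + (2)²Var(L_3)
= (-3)²·2.89 + (-3)²·1.96 + (2)²·3.61 = 58.09
σ(T) = √58.09 ≈ 7.622

7.622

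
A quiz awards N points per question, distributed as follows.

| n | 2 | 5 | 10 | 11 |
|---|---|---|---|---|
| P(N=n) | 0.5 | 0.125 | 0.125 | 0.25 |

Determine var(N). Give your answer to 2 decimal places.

16.23

E[N] = (2)(0.5) + (5)(0.125) + (10)(0.125) + (11)(0.25) = 5.625
E[N²] = (2)²(0.5) + (5)²(0.125) + (10)²(0.125) + (11)²(0.25) = 47.875
var(N) = E[N²] − (E[N])² = 47.875 − (5.625)² = 16.234375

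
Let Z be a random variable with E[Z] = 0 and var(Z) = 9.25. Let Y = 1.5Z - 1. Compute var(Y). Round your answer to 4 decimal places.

20.8125

var(1.5Z - 1) = (1.5)²·var(Z) = 2.25·9.25 = 20.8125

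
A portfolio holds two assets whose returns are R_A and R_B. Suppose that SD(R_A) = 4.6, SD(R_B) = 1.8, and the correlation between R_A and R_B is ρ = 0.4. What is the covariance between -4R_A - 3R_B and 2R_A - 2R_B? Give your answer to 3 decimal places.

Var(R_A) = (4.6)² = 21.16;  Var(R_B) = (1.8)² = 3.24
cov(R_A,R_B) = ρ·SD(R_A)·SD(R_B) = 0.4·4.6·1.8 = 3.312
cov(-4R_A - 3R_B, 2R_A - 2R_B) = (-4)(2)Var(R_A) + (-3)(-2)Var(R_B) + [(-4)(-2) + (-3)(2)]cov(R_A,R_B)
= -8·21.16 + 6·3.24 + 2·3.312 = -143.216

-143.216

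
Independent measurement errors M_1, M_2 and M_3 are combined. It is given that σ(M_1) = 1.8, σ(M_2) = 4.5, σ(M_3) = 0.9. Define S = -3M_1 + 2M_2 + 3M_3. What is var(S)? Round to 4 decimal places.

117.4500

var(M_1) = 3.24, var(M_2) = 20.25, var(M_3) = 0.81
By independence, var(S) = (-3)²var(M_1) + (2)²var(M_2) + (3)²var(M_3)
= (-3)²·3.24 + (2)²·20.25 + (3)²·0.81 = 117.45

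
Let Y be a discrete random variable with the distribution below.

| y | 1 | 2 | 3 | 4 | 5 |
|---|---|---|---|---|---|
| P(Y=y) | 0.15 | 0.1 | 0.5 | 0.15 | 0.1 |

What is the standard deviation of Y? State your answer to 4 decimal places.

E[Y] = (1)(0.15) + (2)(0.1) + (3)(0.5) + (4)(0.15) + (5)(0.1) = 2.95
E[Y²] = (1)²(0.15) + (2)²(0.1) + (3)²(0.5) + (4)²(0.15) + (5)²(0.1) = 9.95
Var(Y) = E[Y²] − (E[Y])² = 9.95 − (2.95)² = 1.2475
SD(Y) = √1.2475 ≈ 1.1169

1.1169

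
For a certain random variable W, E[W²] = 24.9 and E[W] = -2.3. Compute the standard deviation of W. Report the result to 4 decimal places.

4.4283

V(W) = 24.9 − (-2.3)² = 19.61
sd(W) = √19.61 ≈ 4.4283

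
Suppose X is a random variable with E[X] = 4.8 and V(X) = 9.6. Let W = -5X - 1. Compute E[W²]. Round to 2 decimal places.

865.00

E[-5X - 1] = -5·4.8 − 1 = -25
V(-5X - 1) = (-5)²·9.6 = 240
E[W²] = V(W) + (E[W])² = 240 + (-25)² = 865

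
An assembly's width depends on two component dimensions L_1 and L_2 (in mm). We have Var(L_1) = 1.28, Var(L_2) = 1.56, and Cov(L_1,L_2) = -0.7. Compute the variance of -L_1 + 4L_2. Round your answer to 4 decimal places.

31.8400

Var(-L_1 + 4L_2) = (-1)²·Var(L_1) + (4)²·Var(L_2) + 2·(-1)·(4)·Cov(L_1,L_2)
= 1·1.28 + 16·1.56 + -8·-0.7 = 31.84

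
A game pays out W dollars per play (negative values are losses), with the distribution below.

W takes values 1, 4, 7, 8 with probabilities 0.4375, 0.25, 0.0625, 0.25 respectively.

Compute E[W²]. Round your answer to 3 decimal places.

23.500

E[W²] = (1)²(0.4375) + (4)²(0.25) + (7)²(0.0625) + (8)²(0.25) = 23.5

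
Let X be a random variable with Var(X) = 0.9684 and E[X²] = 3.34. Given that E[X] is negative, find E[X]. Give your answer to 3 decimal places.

(E[X])² = E[X²] − Var(X) = 3.34 − 0.9684 = 2.3716
E[X] = −√2.3716 = -1.54

-1.540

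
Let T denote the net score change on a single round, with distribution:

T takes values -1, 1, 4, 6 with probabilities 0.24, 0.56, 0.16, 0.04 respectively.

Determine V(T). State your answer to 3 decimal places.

E[T] = (-1)(0.24) + (1)(0.56) + (4)(0.16) + (6)(0.04) = 1.2
E[T²] = (-1)²(0.24) + (1)²(0.56) + (4)²(0.16) + (6)²(0.04) = 4.8
V(T) = E[T²] − (E[T])² = 4.8 − (1.2)² = 3.36

3.360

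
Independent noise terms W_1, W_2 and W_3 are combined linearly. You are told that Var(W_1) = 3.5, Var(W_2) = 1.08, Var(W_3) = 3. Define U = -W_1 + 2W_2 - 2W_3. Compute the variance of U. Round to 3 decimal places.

19.820

By independence, Var(U) = (-1)²Var(W_1) + (2)²Var(W_2) + (-2)²Var(W_3)
= (-1)²·3.5 + (2)²·1.08 + (-2)²·3 = 19.82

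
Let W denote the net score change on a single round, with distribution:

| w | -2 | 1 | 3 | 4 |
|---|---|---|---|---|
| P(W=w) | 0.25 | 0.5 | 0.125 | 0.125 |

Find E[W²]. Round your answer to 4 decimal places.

4.6250

E[W²] = (-2)²(0.25) + (1)²(0.5) + (3)²(0.125) + (4)²(0.125) = 4.625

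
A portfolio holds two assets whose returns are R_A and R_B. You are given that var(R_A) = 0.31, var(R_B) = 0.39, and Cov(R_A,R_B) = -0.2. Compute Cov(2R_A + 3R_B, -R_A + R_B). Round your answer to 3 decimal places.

0.750

Cov(2R_A + 3R_B, -R_A + R_B) = (2)(-1)var(R_A) + (3)(1)var(R_B) + [(2)(1) + (3)(-1)]Cov(R_A,R_B)
= -2·0.31 + 3·0.39 + -1·-0.2 = 0.75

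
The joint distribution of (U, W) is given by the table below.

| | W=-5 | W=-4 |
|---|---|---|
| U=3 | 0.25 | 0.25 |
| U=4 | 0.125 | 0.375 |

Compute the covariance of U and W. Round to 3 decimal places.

E[U] = 3.5,  E[W] = -4.375
E[UW] = -15.25
Cov(U,W) = E[UW] − E[U]E[W] = -15.25 − (3.5)(-4.375) = 0.0625

0.063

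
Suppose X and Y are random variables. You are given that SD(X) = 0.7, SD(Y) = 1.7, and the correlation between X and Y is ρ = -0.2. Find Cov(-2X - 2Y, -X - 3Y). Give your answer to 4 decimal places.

16.4160

V(X) = (0.7)² = 0.49;  V(Y) = (1.7)² = 2.89
Cov(X,Y) = ρ·SD(X)·SD(Y) = -0.2·0.7·1.7 = -0.238
Cov(-2X - 2Y, -X - 3Y) = (-2)(-1)V(X) + (-2)(-3)V(Y) + [(-2)(-3) + (-2)(-1)]Cov(X,Y)
= 2·0.49 + 6·2.89 + 8·-0.238 = 16.416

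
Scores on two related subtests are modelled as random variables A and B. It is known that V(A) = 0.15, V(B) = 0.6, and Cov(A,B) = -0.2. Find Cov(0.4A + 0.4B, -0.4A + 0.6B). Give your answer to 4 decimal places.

Cov(0.4A + 0.4B, -0.4A + 0.6B) = (0.4)(-0.4)V(A) + (0.4)(0.6)V(B) + [(0.4)(0.6) + (0.4)(-0.4)]Cov(A,B)
= -0.16·0.15 + 0.24·0.6 + 0.08·-0.2 = 0.104

0.1040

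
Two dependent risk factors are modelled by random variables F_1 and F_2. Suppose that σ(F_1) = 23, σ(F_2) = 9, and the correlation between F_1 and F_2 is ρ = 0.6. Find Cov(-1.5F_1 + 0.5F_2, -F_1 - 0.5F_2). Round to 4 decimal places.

Var(F_1) = (23)² = 529;  Var(F_2) = (9)² = 81
Cov(F_1,F_2) = ρ·σ(F_1)·σ(F_2) = 0.6·23·9 = 124.2
Cov(-1.5F_1 + 0.5F_2, -F_1 - 0.5F_2) = (-1.5)(-1)Var(F_1) + (0.5)(-0.5)Var(F_2) + [(-1.5)(-0.5) + (0.5)(-1)]Cov(F_1,F_2)
= 1.5·529 + -0.25·81 + 0.25·124.2 = 804.3

804.3000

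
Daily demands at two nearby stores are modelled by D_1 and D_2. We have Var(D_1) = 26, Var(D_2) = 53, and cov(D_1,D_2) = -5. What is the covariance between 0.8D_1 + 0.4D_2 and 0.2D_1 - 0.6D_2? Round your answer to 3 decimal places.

-6.560

cov(0.8D_1 + 0.4D_2, 0.2D_1 - 0.6D_2) = (0.8)(0.2)Var(D_1) + (0.4)(-0.6)Var(D_2) + [(0.8)(-0.6) + (0.4)(0.2)]cov(D_1,D_2)
= 0.16·26 + -0.24·53 + -0.4·-5 = -6.56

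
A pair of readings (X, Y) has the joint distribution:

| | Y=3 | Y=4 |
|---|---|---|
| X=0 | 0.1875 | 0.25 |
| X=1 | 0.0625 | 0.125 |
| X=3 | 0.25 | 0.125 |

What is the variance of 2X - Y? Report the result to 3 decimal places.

E[X] = 1.3125,  E[Y] = 3.5,  E[XY] = 4.4375
var(X) = 3.5625 − (1.3125)² = 1.83984375;  var(Y) = 12.5 − (3.5)² = 0.25
Cov(X,Y) = 4.4375 − (1.3125)(3.5) = -0.15625
var(2X - Y) = (2)²·1.83984375 + (-1)²·0.25 + 2·(2)·(-1)·-0.15625 = 8.234375

8.234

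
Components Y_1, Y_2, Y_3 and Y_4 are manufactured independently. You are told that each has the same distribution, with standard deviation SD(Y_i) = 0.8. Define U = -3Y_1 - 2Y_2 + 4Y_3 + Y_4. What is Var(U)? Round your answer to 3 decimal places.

19.200

Var(Y_i) = (0.8)² = 0.64
By independence, Var(U) = (-3)²Var(Y_1) + (-2)²Var(Y_2) + (4)²Var(Y_3) + (1)²Var(Y_4)
= (-3)²·0.64 + (-2)²·0.64 + (4)²·0.64 + (1)²·0.64 = 19.2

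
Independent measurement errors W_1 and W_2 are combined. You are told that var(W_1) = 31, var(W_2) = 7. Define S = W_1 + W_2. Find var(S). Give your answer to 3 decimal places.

38.000

By independence, var(S) = (1)²var(W_1) + (1)²var(W_2)
= (1)²·31 + (1)²·7 = 38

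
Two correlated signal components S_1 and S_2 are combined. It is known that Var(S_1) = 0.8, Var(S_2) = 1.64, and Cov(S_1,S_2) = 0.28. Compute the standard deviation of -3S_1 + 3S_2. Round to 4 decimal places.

4.1134

Var(-3S_1 + 3S_2) = (-3)²·Var(S_1) + (3)²·Var(S_2) + 2·(-3)·(3)·Cov(S_1,S_2)
= 9·0.8 + 9·1.64 + -18·0.28 = 16.92
SD(-3S_1 + 3S_2) = √16.92 ≈ 4.1134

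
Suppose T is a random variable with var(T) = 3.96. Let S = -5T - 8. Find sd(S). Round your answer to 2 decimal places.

var(-5T - 8) = (-5)²·3.96 = 99
sd(S) = √99 ≈ 9.95

9.95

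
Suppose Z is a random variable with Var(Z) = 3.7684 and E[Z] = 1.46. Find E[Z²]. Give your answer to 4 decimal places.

5.9000

E[Z²] = Var(Z) + (E[Z])² = 3.7684 + (1.46)² = 5.9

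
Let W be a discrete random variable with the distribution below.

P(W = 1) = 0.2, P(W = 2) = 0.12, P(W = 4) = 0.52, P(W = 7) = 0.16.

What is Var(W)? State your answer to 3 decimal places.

3.590

E[W] = (1)(0.2) + (2)(0.12) + (4)(0.52) + (7)(0.16) = 3.64
E[W²] = (1)²(0.2) + (2)²(0.12) + (4)²(0.52) + (7)²(0.16) = 16.84
Var(W) = E[W²] − (E[W])² = 16.84 − (3.64)² = 3.5904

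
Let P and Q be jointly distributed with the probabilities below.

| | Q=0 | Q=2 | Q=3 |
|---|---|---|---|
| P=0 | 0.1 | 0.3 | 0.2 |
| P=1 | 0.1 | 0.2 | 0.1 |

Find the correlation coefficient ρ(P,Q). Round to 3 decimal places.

E[P] = 0.4,  E[Q] = 1.9
E[PQ] = 0.7
Cov(P,Q) = E[PQ] − E[P]E[Q] = 0.7 − (0.4)(1.9) = -0.06
var(P) = 0.24,  var(Q) = 1.09
ρ = -0.06 / √(0.24·1.09) ≈ -0.117

-0.117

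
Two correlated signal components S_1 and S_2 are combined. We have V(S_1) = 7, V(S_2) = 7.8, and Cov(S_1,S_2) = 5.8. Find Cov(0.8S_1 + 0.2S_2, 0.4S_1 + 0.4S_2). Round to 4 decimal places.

5.1840

Cov(0.8S_1 + 0.2S_2, 0.4S_1 + 0.4S_2) = (0.8)(0.4)V(S_1) + (0.2)(0.4)V(S_2) + [(0.8)(0.4) + (0.2)(0.4)]Cov(S_1,S_2)
= 0.32·7 + 0.08·7.8 + 0.4·5.8 = 5.184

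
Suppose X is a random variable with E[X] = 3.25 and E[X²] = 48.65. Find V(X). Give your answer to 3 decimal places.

38.088

V(X) = 48.65 − (3.25)² = 38.0875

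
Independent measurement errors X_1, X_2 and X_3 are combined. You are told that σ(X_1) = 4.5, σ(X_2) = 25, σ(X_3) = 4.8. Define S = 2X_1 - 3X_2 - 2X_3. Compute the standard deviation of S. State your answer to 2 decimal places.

76.15

V(X_1) = 20.25, V(X_2) = 625, V(X_3) = 23.04
By independence, V(S) = (2)²V(X_1) + (-3)²V(X_2) + (-2)²V(X_3)
= (2)²·20.25 + (-3)²·625 + (-2)²·23.04 = 5798.16
σ(S) = √5798.16 ≈ 76.15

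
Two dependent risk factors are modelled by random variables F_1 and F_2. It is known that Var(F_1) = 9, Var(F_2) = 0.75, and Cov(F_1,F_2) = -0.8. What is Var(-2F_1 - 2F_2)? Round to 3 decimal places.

32.600

Var(-2F_1 - 2F_2) = (-2)²·Var(F_1) + (-2)²·Var(F_2) + 2·(-2)·(-2)·Cov(F_1,F_2)
= 4·9 + 4·0.75 + 8·-0.8 = 32.6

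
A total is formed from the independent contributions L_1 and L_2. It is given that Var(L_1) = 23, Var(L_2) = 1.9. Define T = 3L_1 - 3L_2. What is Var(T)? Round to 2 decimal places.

By independence, Var(T) = (3)²Var(L_1) + (-3)²Var(L_2)
= (3)²·23 + (-3)²·1.9 = 224.1

224.10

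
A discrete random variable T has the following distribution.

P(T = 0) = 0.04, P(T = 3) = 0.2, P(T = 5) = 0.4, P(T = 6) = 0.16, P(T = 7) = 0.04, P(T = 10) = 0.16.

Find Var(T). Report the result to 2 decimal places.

E[T] = (0)(0.04) + (3)(0.2) + (5)(0.4) + (6)(0.16) + (7)(0.04) + (10)(0.16) = 5.44
E[T²] = (0)²(0.04) + (3)²(0.2) + (5)²(0.4) + (6)²(0.16) + (7)²(0.04) + (10)²(0.16) = 35.52
Var(T) = E[T²] − (E[T])² = 35.52 − (5.44)² = 5.9264

5.93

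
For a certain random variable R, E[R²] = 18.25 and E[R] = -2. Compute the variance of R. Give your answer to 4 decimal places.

14.2500

V(R) = 18.25 − (-2)² = 14.25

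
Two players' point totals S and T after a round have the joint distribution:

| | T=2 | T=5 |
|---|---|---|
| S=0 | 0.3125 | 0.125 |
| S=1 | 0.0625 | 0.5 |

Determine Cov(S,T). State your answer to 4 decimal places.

E[S] = 0.5625,  E[T] = 3.875
E[ST] = 2.625
Cov(S,T) = E[ST] − E[S]E[T] = 2.625 − (0.5625)(3.875) = 0.4453125

0.4453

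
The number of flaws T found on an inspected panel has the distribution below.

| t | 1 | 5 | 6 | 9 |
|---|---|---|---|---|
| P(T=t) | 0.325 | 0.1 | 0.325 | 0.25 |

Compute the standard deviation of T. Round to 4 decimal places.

E[T] = (1)(0.325) + (5)(0.1) + (6)(0.325) + (9)(0.25) = 5.025
E[T²] = (1)²(0.325) + (5)²(0.1) + (6)²(0.325) + (9)²(0.25) = 34.775
var(T) = E[T²] − (E[T])² = 34.775 − (5.025)² = 9.524375
SD(T) = √9.524375 ≈ 3.0862

3.0862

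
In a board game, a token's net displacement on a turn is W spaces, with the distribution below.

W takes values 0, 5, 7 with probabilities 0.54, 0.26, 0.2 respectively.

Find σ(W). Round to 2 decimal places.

E[W] = (0)(0.54) + (5)(0.26) + (7)(0.2) = 2.7
E[W²] = (0)²(0.54) + (5)²(0.26) + (7)²(0.2) = 16.3
var(W) = E[W²] − (E[W])² = 16.3 − (2.7)² = 9.01
σ(W) = √9.01 ≈ 3.00

3.00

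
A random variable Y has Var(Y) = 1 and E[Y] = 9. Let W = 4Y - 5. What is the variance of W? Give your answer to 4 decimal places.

Var(4Y - 5) = (4)²·Var(Y) = 16·1 = 16

16.0000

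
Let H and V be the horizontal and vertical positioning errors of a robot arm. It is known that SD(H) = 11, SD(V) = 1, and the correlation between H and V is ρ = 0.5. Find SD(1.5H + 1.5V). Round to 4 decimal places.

17.2988

var(H) = (11)² = 121;  var(V) = (1)² = 1
Cov(H,V) = ρ·SD(H)·SD(V) = 0.5·11·1 = 5.5
var(1.5H + 1.5V) = (1.5)²·var(H) + (1.5)²·var(V) + 2·(1.5)·(1.5)·Cov(H,V)
= 2.25·121 + 2.25·1 + 4.5·5.5 = 299.25
SD(1.5H + 1.5V) = √299.25 ≈ 17.2988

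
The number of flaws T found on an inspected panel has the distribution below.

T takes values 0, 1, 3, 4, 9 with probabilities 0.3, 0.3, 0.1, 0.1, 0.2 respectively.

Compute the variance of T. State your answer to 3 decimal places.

11.160

E[T] = (0)(0.3) + (1)(0.3) + (3)(0.1) + (4)(0.1) + (9)(0.2) = 2.8
E[T²] = (0)²(0.3) + (1)²(0.3) + (3)²(0.1) + (4)²(0.1) + (9)²(0.2) = 19
Var(T) = E[T²] − (E[T])² = 19 − (2.8)² = 11.16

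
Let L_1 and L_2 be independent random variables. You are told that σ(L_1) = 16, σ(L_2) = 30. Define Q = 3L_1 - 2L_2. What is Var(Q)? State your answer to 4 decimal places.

Var(L_1) = 256, Var(L_2) = 900
By independence, Var(Q) = (3)²Var(L_1) + (-2)²Var(L_2)
= (3)²·256 + (-2)²·900 = 5904

5904.0000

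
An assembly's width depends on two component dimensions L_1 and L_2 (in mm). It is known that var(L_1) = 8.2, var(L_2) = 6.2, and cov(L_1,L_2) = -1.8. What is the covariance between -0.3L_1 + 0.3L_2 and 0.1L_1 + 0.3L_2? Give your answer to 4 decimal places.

0.4200

cov(-0.3L_1 + 0.3L_2, 0.1L_1 + 0.3L_2) = (-0.3)(0.1)var(L_1) + (0.3)(0.3)var(L_2) + [(-0.3)(0.3) + (0.3)(0.1)]cov(L_1,L_2)
= -0.03·8.2 + 0.09·6.2 + -0.06·-1.8 = 0.42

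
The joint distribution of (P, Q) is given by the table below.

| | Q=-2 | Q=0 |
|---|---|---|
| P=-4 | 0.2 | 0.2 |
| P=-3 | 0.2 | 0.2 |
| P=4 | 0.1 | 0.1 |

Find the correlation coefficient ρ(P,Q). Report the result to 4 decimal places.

E[P] = -2,  E[Q] = -1
E[PQ] = 2
Cov(P,Q) = E[PQ] − E[P]E[Q] = 2 − (-2)(-1) = 0
V(P) = 9.2,  V(Q) = 1
ρ = 0 / √(9.2·1) ≈ 0.0000

0.0000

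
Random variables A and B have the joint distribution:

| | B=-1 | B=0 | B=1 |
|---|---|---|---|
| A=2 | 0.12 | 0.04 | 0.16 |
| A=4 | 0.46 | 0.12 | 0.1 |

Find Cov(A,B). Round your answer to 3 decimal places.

E[A] = 3.36,  E[B] = -0.32
E[AB] = -1.36
Cov(A,B) = E[AB] − E[A]E[B] = -1.36 − (3.36)(-0.32) = -0.2848

-0.285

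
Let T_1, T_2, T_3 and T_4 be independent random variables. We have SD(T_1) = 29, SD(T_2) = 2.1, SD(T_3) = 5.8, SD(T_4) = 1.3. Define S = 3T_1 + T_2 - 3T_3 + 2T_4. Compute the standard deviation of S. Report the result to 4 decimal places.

Var(T_1) = 841, Var(T_2) = 4.41, Var(T_3) = 33.64, Var(T_4) = 1.69
By independence, Var(S) = (3)²Var(T_1) + (1)²Var(T_2) + (-3)²Var(T_3) + (2)²Var(T_4)
= (3)²·841 + (1)²·4.41 + (-3)²·33.64 + (2)²·1.69 = 7882.93
SD(S) = √7882.93 ≈ 88.7859

88.7859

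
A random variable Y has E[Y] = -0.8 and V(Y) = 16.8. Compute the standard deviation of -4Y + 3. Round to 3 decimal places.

V(-4Y + 3) = (-4)²·16.8 = 268.8
σ(-4Y + 3) = √268.8 ≈ 16.395

16.395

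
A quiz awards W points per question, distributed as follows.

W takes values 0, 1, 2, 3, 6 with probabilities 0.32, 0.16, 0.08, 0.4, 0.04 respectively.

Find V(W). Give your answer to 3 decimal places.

E[W] = (0)(0.32) + (1)(0.16) + (2)(0.08) + (3)(0.4) + (6)(0.04) = 1.76
E[W²] = (0)²(0.32) + (1)²(0.16) + (2)²(0.08) + (3)²(0.4) + (6)²(0.04) = 5.52
V(W) = E[W²] − (E[W])² = 5.52 − (1.76)² = 2.4224

2.422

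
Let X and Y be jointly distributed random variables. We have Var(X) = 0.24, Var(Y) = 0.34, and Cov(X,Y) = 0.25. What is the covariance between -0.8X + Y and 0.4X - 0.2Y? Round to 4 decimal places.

Cov(-0.8X + Y, 0.4X - 0.2Y) = (-0.8)(0.4)Var(X) + (1)(-0.2)Var(Y) + [(-0.8)(-0.2) + (1)(0.4)]Cov(X,Y)
= -0.32·0.24 + -0.2·0.34 + 0.56·0.25 = -0.0048

-0.0048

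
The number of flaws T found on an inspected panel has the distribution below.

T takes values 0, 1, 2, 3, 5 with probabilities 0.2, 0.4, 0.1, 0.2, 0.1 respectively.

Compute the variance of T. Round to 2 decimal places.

2.21

E[T] = (0)(0.2) + (1)(0.4) + (2)(0.1) + (3)(0.2) + (5)(0.1) = 1.7
E[T²] = (0)²(0.2) + (1)²(0.4) + (2)²(0.1) + (3)²(0.2) + (5)²(0.1) = 5.1
Var(T) = E[T²] − (E[T])² = 5.1 − (1.7)² = 2.21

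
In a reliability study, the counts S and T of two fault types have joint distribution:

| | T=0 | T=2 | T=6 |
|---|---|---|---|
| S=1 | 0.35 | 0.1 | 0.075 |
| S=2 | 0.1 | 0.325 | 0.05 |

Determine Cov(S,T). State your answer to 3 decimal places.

E[S] = 1.475,  E[T] = 1.6
E[ST] = 2.55
Cov(S,T) = E[ST] − E[S]E[T] = 2.55 − (1.475)(1.6) = 0.19

0.190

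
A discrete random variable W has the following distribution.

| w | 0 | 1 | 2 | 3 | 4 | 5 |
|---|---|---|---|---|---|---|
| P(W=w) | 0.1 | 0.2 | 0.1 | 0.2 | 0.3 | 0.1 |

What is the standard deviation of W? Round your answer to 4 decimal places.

1.5524

E[W] = (0)(0.1) + (1)(0.2) + (2)(0.1) + (3)(0.2) + (4)(0.3) + (5)(0.1) = 2.7
E[W²] = (0)²(0.1) + (1)²(0.2) + (2)²(0.1) + (3)²(0.2) + (4)²(0.3) + (5)²(0.1) = 9.7
Var(W) = E[W²] − (E[W])² = 9.7 − (2.7)² = 2.41
σ(W) = √2.41 ≈ 1.5524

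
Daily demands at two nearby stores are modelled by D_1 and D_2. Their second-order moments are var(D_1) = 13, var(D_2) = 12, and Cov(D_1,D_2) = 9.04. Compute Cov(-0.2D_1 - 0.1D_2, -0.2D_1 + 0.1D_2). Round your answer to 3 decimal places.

Cov(-0.2D_1 - 0.1D_2, -0.2D_1 + 0.1D_2) = (-0.2)(-0.2)var(D_1) + (-0.1)(0.1)var(D_2) + [(-0.2)(0.1) + (-0.1)(-0.2)]Cov(D_1,D_2)
= 0.04·13 + -0.01·12 + 0·9.04 = 0.4

0.400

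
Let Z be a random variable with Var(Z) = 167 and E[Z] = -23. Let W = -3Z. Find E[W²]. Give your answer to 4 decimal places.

E[-3Z] = -3·-23 = 69
Var(-3Z) = (-3)²·167 = 1503
E[W²] = Var(W) + (E[W])² = 1503 + (69)² = 6264

6264.0000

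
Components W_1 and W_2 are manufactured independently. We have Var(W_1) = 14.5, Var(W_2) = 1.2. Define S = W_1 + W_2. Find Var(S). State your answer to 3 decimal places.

By independence, Var(S) = (1)²Var(W_1) + (1)²Var(W_2)
= (1)²·14.5 + (1)²·1.2 = 15.7

15.700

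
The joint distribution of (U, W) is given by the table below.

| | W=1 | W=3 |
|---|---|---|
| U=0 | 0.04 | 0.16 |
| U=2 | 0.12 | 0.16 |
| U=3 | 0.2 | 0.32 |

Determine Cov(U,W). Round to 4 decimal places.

E[U] = 2.12,  E[W] = 2.28
E[UW] = 4.68
Cov(U,W) = E[UW] − E[U]E[W] = 4.68 − (2.12)(2.28) = -0.1536

-0.1536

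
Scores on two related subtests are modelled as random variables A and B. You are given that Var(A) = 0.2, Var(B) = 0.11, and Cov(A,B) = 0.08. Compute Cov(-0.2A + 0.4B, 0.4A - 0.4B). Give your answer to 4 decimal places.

Cov(-0.2A + 0.4B, 0.4A - 0.4B) = (-0.2)(0.4)Var(A) + (0.4)(-0.4)Var(B) + [(-0.2)(-0.4) + (0.4)(0.4)]Cov(A,B)
= -0.08·0.2 + -0.16·0.11 + 0.24·0.08 = -0.0144

-0.0144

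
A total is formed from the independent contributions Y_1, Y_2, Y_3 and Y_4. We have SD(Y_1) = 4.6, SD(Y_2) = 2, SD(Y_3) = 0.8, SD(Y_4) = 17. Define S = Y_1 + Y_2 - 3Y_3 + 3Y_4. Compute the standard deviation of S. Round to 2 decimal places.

var(Y_1) = 21.16, var(Y_2) = 4, var(Y_3) = 0.64, var(Y_4) = 289
By independence, var(S) = (1)²var(Y_1) + (1)²var(Y_2) + (-3)²var(Y_3) + (3)²var(Y_4)
= (1)²·21.16 + (1)²·4 + (-3)²·0.64 + (3)²·289 = 2631.92
SD(S) = √2631.92 ≈ 51.30

51.30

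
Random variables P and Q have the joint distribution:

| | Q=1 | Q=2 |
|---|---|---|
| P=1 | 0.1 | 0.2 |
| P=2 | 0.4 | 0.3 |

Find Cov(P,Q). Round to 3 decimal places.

E[P] = 1.7,  E[Q] = 1.5
E[PQ] = 2.5
Cov(P,Q) = E[PQ] − E[P]E[Q] = 2.5 − (1.7)(1.5) = -0.05

-0.050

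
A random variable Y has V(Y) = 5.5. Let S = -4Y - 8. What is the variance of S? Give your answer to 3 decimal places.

88.000

V(-4Y - 8) = (-4)²·V(Y) = 16·5.5 = 88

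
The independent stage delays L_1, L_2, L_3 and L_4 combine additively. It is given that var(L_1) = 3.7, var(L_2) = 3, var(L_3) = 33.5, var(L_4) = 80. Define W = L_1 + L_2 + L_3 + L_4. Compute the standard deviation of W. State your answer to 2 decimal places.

10.96

By independence, var(W) = (1)²var(L_1) + (1)²var(L_2) + (1)²var(L_3) + (1)²var(L_4)
= (1)²·3.7 + (1)²·3 + (1)²·33.5 + (1)²·80 = 120.2
SD(W) = √120.2 ≈ 10.96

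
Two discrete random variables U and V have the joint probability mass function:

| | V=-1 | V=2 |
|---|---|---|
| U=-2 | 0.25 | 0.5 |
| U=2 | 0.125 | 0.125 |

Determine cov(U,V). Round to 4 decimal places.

-0.3750

E[U] = -1,  E[V] = 0.875
E[UV] = -1.25
cov(U,V) = E[UV] − E[U]E[V] = -1.25 − (-1)(0.875) = -0.375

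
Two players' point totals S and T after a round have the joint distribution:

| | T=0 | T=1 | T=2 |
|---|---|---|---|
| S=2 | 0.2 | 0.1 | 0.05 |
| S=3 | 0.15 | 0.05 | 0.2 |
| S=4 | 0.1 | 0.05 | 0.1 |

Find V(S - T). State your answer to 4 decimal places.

1.1000

E[S] = 2.9,  E[T] = 0.9,  E[ST] = 2.75
V(S) = 9 − (2.9)² = 0.59;  V(T) = 1.6 − (0.9)² = 0.79
Cov(S,T) = 2.75 − (2.9)(0.9) = 0.14
V(S - T) = (1)²·0.59 + (-1)²·0.79 + 2·(1)·(-1)·0.14 = 1.1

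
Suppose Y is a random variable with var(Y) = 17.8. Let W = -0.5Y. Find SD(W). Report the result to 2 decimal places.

var(-0.5Y) = (-0.5)²·17.8 = 4.45
SD(W) = √4.45 ≈ 2.11

2.11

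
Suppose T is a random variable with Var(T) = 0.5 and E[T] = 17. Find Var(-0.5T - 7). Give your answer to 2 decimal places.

0.13

Var(-0.5T - 7) = (-0.5)²·Var(T) = 0.25·0.5 = 0.125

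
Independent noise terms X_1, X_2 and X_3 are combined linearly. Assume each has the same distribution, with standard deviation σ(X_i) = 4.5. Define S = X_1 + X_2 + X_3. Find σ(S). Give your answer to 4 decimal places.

var(X_i) = (4.5)² = 20.25
By independence, var(S) = (1)²var(X_1) + (1)²var(X_2) + (1)²var(X_3)
= (1)²·20.25 + (1)²·20.25 + (1)²·20.25 = 60.75
σ(S) = √60.75 ≈ 7.7942

7.7942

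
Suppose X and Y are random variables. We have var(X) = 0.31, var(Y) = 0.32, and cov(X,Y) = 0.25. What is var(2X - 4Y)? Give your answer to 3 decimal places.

var(2X - 4Y) = (2)²·var(X) + (-4)²·var(Y) + 2·(2)·(-4)·cov(X,Y)
= 4·0.31 + 16·0.32 + -16·0.25 = 2.36

2.360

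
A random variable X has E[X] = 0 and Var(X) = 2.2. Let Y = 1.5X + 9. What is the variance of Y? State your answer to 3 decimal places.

Var(1.5X + 9) = (1.5)²·Var(X) = 2.25·2.2 = 4.95

4.950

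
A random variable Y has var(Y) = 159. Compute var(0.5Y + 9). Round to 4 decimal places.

var(0.5Y + 9) = (0.5)²·var(Y) = 0.25·159 = 39.75

39.7500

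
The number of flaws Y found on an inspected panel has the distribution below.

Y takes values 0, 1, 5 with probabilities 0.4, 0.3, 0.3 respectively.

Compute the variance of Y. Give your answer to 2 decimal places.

4.56

E[Y] = (0)(0.4) + (1)(0.3) + (5)(0.3) = 1.8
E[Y²] = (0)²(0.4) + (1)²(0.3) + (5)²(0.3) = 7.8
Var(Y) = E[Y²] − (E[Y])² = 7.8 − (1.8)² = 4.56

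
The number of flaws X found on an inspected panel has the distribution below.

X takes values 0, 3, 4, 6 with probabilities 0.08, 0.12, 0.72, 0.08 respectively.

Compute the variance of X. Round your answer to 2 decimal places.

1.64

E[X] = (0)(0.08) + (3)(0.12) + (4)(0.72) + (6)(0.08) = 3.72
E[X²] = (0)²(0.08) + (3)²(0.12) + (4)²(0.72) + (6)²(0.08) = 15.48
var(X) = E[X²] − (E[X])² = 15.48 − (3.72)² = 1.6416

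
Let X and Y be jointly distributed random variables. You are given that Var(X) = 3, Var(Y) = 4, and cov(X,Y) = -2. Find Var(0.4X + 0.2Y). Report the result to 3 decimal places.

Var(0.4X + 0.2Y) = (0.4)²·Var(X) + (0.2)²·Var(Y) + 2·(0.4)·(0.2)·cov(X,Y)
= 0.16·3 + 0.04·4 + 0.16·-2 = 0.32

0.320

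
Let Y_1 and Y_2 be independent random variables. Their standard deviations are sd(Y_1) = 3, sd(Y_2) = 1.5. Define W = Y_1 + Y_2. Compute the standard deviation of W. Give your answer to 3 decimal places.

Var(Y_1) = 9, Var(Y_2) = 2.25
By independence, Var(W) = (1)²Var(Y_1) + (1)²Var(Y_2)
= (1)²·9 + (1)²·2.25 = 11.25
sd(W) = √11.25 ≈ 3.354

3.354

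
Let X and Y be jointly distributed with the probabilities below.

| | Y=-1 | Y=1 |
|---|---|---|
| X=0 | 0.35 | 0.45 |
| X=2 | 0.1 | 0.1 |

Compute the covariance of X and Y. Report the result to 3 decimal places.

-0.040

E[X] = 0.4,  E[Y] = 0.1
E[XY] = 0
Cov(X,Y) = E[XY] − E[X]E[Y] = 0 − (0.4)(0.1) = -0.04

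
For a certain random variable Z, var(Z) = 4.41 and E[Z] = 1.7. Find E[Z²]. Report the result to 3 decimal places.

E[Z²] = var(Z) + (E[Z])² = 4.41 + (1.7)² = 7.3

7.300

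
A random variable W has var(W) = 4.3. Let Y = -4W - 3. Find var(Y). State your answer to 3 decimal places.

68.800

var(-4W - 3) = (-4)²·var(W) = 16·4.3 = 68.8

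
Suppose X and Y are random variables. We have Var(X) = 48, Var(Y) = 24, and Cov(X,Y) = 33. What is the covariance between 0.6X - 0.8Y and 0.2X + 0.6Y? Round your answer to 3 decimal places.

0.840

Cov(0.6X - 0.8Y, 0.2X + 0.6Y) = (0.6)(0.2)Var(X) + (-0.8)(0.6)Var(Y) + [(0.6)(0.6) + (-0.8)(0.2)]Cov(X,Y)
= 0.12·48 + -0.48·24 + 0.2·33 = 0.84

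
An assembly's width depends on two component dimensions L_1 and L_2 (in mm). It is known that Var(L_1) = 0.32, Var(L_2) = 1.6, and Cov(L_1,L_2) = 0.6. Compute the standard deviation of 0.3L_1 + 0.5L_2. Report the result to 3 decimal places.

Var(0.3L_1 + 0.5L_2) = (0.3)²·Var(L_1) + (0.5)²·Var(L_2) + 2·(0.3)·(0.5)·Cov(L_1,L_2)
= 0.09·0.32 + 0.25·1.6 + 0.3·0.6 = 0.6088
σ(0.3L_1 + 0.5L_2) = √0.6088 ≈ 0.780

0.780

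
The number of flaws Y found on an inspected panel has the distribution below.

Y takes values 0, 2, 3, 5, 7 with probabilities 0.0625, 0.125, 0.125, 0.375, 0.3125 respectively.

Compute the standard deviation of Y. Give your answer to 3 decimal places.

2.083

E[Y] = (0)(0.0625) + (2)(0.125) + (3)(0.125) + (5)(0.375) + (7)(0.3125) = 4.6875
E[Y²] = (0)²(0.0625) + (2)²(0.125) + (3)²(0.125) + (5)²(0.375) + (7)²(0.3125) = 26.3125
V(Y) = E[Y²] − (E[Y])² = 26.3125 − (4.6875)² = 4.33984375
sd(Y) = √4.33984375 ≈ 2.083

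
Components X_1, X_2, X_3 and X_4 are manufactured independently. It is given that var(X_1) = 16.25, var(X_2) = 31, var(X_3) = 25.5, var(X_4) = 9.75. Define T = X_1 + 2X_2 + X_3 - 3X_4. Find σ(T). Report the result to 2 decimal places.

15.92

By independence, var(T) = (1)²var(X_1) + (2)²var(X_2) + (1)²var(X_3) + (-3)²var(X_4)
= (1)²·16.25 + (2)²·31 + (1)²·25.5 + (-3)²·9.75 = 253.5
σ(T) = √253.5 ≈ 15.92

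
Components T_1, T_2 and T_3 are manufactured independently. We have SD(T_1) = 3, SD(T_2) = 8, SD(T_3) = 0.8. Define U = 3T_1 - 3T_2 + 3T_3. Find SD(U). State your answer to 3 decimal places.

Var(T_1) = 9, Var(T_2) = 64, Var(T_3) = 0.64
By independence, Var(U) = (3)²Var(T_1) + (-3)²Var(T_2) + (3)²Var(T_3)
= (3)²·9 + (-3)²·64 + (3)²·0.64 = 662.76
SD(U) = √662.76 ≈ 25.744

25.744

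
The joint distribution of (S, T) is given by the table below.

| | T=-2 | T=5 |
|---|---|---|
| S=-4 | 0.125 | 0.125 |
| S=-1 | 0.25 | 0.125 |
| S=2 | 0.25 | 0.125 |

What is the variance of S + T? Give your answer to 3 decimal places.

15.000

E[S] = -0.625,  E[T] = 0.625,  E[ST] = -1.375
Var(S) = 5.875 − (-0.625)² = 5.484375;  Var(T) = 11.875 − (0.625)² = 11.484375
cov(S,T) = -1.375 − (-0.625)(0.625) = -0.984375
Var(S + T) = (1)²·5.484375 + (1)²·11.484375 + 2·(1)·(1)·-0.984375 = 15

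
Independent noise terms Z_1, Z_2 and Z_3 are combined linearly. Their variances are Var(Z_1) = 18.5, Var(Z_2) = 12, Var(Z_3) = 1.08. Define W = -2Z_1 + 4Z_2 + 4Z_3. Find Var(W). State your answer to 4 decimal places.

By independence, Var(W) = (-2)²Var(Z_1) + (4)²Var(Z_2) + (4)²Var(Z_3)
= (-2)²·18.5 + (4)²·12 + (4)²·1.08 = 283.28

283.2800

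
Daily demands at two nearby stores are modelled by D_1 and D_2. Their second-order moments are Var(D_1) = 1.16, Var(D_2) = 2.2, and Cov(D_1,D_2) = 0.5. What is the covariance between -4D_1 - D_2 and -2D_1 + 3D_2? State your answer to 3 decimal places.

-2.320

Cov(-4D_1 - D_2, -2D_1 + 3D_2) = (-4)(-2)Var(D_1) + (-1)(3)Var(D_2) + [(-4)(3) + (-1)(-2)]Cov(D_1,D_2)
= 8·1.16 + -3·2.2 + -10·0.5 = -2.32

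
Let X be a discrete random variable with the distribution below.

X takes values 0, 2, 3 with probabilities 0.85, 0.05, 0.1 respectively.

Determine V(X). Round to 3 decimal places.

0.940

E[X] = (0)(0.85) + (2)(0.05) + (3)(0.1) = 0.4
E[X²] = (0)²(0.85) + (2)²(0.05) + (3)²(0.1) = 1.1
V(X) = E[X²] − (E[X])² = 1.1 − (0.4)² = 0.94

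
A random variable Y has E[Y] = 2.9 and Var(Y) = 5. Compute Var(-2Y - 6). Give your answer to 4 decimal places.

20.0000

Var(-2Y - 6) = (-2)²·Var(Y) = 4·5 = 20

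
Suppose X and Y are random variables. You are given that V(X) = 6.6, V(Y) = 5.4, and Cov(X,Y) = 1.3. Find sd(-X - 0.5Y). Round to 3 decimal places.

V(-X - 0.5Y) = (-1)²·V(X) + (-0.5)²·V(Y) + 2·(-1)·(-0.5)·Cov(X,Y)
= 1·6.6 + 0.25·5.4 + 1·1.3 = 9.25
sd(-X - 0.5Y) = √9.25 ≈ 3.041

3.041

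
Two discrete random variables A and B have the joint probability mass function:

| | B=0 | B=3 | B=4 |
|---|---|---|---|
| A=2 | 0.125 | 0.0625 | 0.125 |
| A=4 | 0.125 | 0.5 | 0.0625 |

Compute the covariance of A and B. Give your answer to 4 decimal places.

0.1484

E[A] = 3.375,  E[B] = 2.4375
E[AB] = 8.375
Cov(A,B) = E[AB] − E[A]E[B] = 8.375 − (3.375)(2.4375) = 0.1484375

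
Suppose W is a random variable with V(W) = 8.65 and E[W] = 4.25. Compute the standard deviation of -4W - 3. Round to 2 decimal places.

11.76

V(-4W - 3) = (-4)²·8.65 = 138.4
SD(-4W - 3) = √138.4 ≈ 11.76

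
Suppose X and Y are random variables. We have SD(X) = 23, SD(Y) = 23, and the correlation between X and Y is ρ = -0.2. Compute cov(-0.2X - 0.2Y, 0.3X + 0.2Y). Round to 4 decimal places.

Var(X) = (23)² = 529;  Var(Y) = (23)² = 529
cov(X,Y) = ρ·SD(X)·SD(Y) = -0.2·23·23 = -105.8
cov(-0.2X - 0.2Y, 0.3X + 0.2Y) = (-0.2)(0.3)Var(X) + (-0.2)(0.2)Var(Y) + [(-0.2)(0.2) + (-0.2)(0.3)]cov(X,Y)
= -0.06·529 + -0.04·529 + -0.1·-105.8 = -42.32

-42.3200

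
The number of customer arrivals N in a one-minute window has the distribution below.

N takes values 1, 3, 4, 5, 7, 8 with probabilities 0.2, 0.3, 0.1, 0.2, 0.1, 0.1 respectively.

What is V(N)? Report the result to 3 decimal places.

4.800

E[N] = (1)(0.2) + (3)(0.3) + (4)(0.1) + (5)(0.2) + (7)(0.1) + (8)(0.1) = 4
E[N²] = (1)²(0.2) + (3)²(0.3) + (4)²(0.1) + (5)²(0.2) + (7)²(0.1) + (8)²(0.1) = 20.8
V(N) = E[N²] − (E[N])² = 20.8 − (4)² = 4.8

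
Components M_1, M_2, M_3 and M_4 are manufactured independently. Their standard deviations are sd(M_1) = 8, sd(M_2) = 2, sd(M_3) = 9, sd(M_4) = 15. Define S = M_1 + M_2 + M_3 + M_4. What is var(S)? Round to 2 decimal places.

374.00

var(M_1) = 64, var(M_2) = 4, var(M_3) = 81, var(M_4) = 225
By independence, var(S) = (1)²var(M_1) + (1)²var(M_2) + (1)²var(M_3) + (1)²var(M_4)
= (1)²·64 + (1)²·4 + (1)²·81 + (1)²·225 = 374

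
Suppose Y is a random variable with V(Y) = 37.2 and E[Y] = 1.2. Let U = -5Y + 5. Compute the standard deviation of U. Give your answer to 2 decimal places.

V(-5Y + 5) = (-5)²·37.2 = 930
SD(U) = √930 ≈ 30.50

30.50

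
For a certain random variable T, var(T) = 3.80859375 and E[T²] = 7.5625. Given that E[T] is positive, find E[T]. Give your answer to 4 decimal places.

(E[T])² = E[T²] − var(T) = 7.5625 − 3.80859375 = 3.75390625
E[T] = √3.75390625 = 1.9375

1.9375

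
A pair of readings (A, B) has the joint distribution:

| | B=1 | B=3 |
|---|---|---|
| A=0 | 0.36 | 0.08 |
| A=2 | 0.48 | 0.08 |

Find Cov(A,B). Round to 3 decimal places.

-0.038

E[A] = 1.12,  E[B] = 1.32
E[AB] = 1.44
Cov(A,B) = E[AB] − E[A]E[B] = 1.44 − (1.12)(1.32) = -0.0384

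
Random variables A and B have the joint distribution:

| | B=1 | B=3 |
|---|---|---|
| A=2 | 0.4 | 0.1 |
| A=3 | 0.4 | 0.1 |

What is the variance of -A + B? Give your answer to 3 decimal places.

E[A] = 2.5,  E[B] = 1.4,  E[AB] = 3.5
V(A) = 6.5 − (2.5)² = 0.25;  V(B) = 2.6 − (1.4)² = 0.64
Cov(A,B) = 3.5 − (2.5)(1.4) = 0
V(-A + B) = (-1)²·0.25 + (1)²·0.64 + 2·(-1)·(1)·0 = 0.89

0.890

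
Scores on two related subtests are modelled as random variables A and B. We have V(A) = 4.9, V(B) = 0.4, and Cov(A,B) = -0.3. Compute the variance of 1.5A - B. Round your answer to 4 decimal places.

12.3250

V(1.5A - B) = (1.5)²·V(A) + (-1)²·V(B) + 2·(1.5)·(-1)·Cov(A,B)
= 2.25·4.9 + 1·0.4 + -3·-0.3 = 12.325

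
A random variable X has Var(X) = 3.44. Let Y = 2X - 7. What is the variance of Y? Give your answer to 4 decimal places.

13.7600

Var(2X - 7) = (2)²·Var(X) = 4·3.44 = 13.76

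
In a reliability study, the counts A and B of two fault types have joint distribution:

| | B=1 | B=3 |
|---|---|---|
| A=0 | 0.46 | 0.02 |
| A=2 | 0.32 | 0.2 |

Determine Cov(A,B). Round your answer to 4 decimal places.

E[A] = 1.04,  E[B] = 1.44
E[AB] = 1.84
Cov(A,B) = E[AB] − E[A]E[B] = 1.84 − (1.04)(1.44) = 0.3424

0.3424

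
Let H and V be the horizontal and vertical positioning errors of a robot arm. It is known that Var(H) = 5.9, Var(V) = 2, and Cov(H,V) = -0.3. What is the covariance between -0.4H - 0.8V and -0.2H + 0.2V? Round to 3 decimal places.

Cov(-0.4H - 0.8V, -0.2H + 0.2V) = (-0.4)(-0.2)Var(H) + (-0.8)(0.2)Var(V) + [(-0.4)(0.2) + (-0.8)(-0.2)]Cov(H,V)
= 0.08·5.9 + -0.16·2 + 0.08·-0.3 = 0.128

0.128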